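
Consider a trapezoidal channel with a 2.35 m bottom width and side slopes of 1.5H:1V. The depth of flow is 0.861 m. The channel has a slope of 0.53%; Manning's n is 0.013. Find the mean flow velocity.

V = 3.87 m/s

With bottom width b = 2.35 m and side slope z = 1.5: A = (b + zy)y = (2.35 + 1.5×0.861)×0.861 = 3.135 m²; P = b + 2y√(1+z²) = 2.35 + 2×0.861×1.803 = 5.454 m.
Hydraulic radius R = A/P = 3.135/5.454 = 0.5748 m.
From Manning's equation, V = (1/n) R^(2/3) S^(1/2) = (1/0.013) × 0.5748^(2/3) × 0.0053^(1/2) = 3.87 m/s.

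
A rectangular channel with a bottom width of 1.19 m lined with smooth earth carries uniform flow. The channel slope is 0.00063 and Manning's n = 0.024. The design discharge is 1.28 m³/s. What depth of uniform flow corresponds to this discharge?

Manning's equation rearranged: A R^(2/3) = nQ / (1·√S) = 0.024 × 1.28 / (√0.00063) = 1.224.
Trying y = 1.51 m: A R^(2/3) = 1.019 — too small.
Trying y = 1.76 m: A R^(2/3) = 1.22 — close enough.

y_n = 1.76 m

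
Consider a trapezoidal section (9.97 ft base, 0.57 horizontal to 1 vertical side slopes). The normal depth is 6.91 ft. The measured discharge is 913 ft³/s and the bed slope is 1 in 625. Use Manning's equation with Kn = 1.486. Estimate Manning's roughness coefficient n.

With bottom width b = 9.97 ft and side slope z = 0.57: A = (b + zy)y = (9.97 + 0.57×6.91)×6.91 = 96.11 ft²; P = b + 2y√(1+z²) = 9.97 + 2×6.91×1.151 = 25.88 ft.
Hydraulic radius R = A/P = 96.11/25.88 = 3.714 ft.
Rearranging Manning's equation: n = (1.486/Q) A R^(2/3) S^(1/2) = (1.486/913) × 96.11 × 3.714^(2/3) × √0.0016 = 0.015.

n = 0.015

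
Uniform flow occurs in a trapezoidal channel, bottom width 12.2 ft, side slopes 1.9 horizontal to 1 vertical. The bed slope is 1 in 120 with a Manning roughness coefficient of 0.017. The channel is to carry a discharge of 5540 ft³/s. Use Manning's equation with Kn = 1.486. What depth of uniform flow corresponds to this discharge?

y_n = 8.47 ft

Manning's equation rearranged: A R^(2/3) = nQ / (1.486·√S) = 0.017 × 5540 / (1.486 × √0.008333) = 694.3.
Try y = 6.06 ft: A R^(2/3) = 347.5 — short.
Try y = 8.47 ft: A R^(2/3) = 694.5 — matches.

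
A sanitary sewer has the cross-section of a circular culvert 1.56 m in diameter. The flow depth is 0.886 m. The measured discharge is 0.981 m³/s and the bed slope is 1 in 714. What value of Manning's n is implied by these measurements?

For a circular section of diameter D = 1.56 m at depth y = 0.886 m, the central angle is θ = 2 arccos(1 − 2y/D) = 3.414 rad. Then A = (D²/8)(θ − sin θ) = 1.121 m² and P = Dθ/2 = 2.663 m.
Hydraulic radius R = A/P = 1.121/2.663 = 0.4208 m.
Rearranging Manning's equation: n = (1/Q) A R^(2/3) S^(1/2) = (1/0.981) × 1.121 × 0.4208^(2/3) × √0.001401 = 0.024.

n = 0.024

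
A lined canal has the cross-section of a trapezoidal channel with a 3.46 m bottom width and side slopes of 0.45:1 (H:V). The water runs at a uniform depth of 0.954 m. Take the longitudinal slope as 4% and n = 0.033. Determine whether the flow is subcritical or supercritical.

supercritical

With bottom width b = 3.46 m and side slope z = 0.45: A = (b + zy)y = (3.46 + 0.45×0.954)×0.954 = 3.71 m²; P = b + 2y√(1+z²) = 3.46 + 2×0.954×1.097 = 5.552 m.
Hydraulic radius R = A/P = 3.71/5.552 = 0.6683 m.
V = (1/n) R^(2/3) √S = (1/0.033) × 0.6683^(2/3) × √0.04 = 4.632 m/s. Hydraulic depth D_h = A/T = 3.71/4.319 = 0.8592 m.
Froude number Fr = V/√(g·D_h) = 4.632/√(9.81×0.8592) = 1.6, which is greater than 1, so the flow is supercritical.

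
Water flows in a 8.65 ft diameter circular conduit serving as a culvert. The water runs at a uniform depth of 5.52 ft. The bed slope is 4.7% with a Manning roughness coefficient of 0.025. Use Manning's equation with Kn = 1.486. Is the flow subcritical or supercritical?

supercritical

For a circular section of diameter D = 8.65 ft at depth y = 5.52 ft, the central angle is θ = 2 arccos(1 − 2y/D) = 3.701 rad. Then A = (D²/8)(θ − sin θ) = 39.59 ft² and P = Dθ/2 = 16.01 ft.
Hydraulic radius R = A/P = 39.59/16.01 = 2.473 ft.
V = (1.486/n) R^(2/3) √S = (1.486/0.025) × 2.473^(2/3) × √0.047 = 23.56 ft/s. Hydraulic depth D_h = A/T = 39.59/8.313 = 4.762 ft.
Froude number Fr = V/√(g·D_h) = 23.56/√(32.2×4.762) = 1.9, which is greater than 1, so the flow is supercritical.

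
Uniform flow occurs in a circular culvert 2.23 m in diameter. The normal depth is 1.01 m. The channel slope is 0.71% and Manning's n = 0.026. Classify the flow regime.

For a circular section of diameter D = 2.23 m at depth y = 1.01 m, the central angle is θ = 2 arccos(1 − 2y/D) = 2.953 rad. Then A = (D²/8)(θ − sin θ) = 1.719 m² and P = Dθ/2 = 3.293 m.
Hydraulic radius R = A/P = 1.719/3.293 = 0.5221 m.
V = (1/n) R^(2/3) √S = (1/0.026) × 0.5221^(2/3) × √0.0071 = 2.101 m/s. Hydraulic depth D_h = A/T = 1.719/2.22 = 0.7743 m.
Froude number Fr = V/√(g·D_h) = 2.101/√(9.81×0.7743) = 0.762, which is less than 1, so the flow is subcritical.

subcritical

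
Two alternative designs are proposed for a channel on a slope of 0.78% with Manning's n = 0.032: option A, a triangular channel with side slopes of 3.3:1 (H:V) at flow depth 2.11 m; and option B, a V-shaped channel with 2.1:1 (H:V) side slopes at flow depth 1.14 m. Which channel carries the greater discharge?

Channel A: For a triangular section with side slope z = 3.3: A = zy² = 3.3×2.11² = 14.69 m²; P = 2y√(1+z²) = 2×2.11×3.448 = 14.55 m. Hydraulic radius R = A/P = 14.69/14.55 = 1.01 m. Q_A = (1/0.032)·14.69·1.01^(2/3)·√0.0078 = 40.81 m³/s.
Channel B: For a triangular section with side slope z = 2.1: A = zy² = 2.1×1.14² = 2.729 m²; P = 2y√(1+z²) = 2×1.14×2.326 = 5.303 m. Hydraulic radius R = A/P = 2.729/5.303 = 0.5146 m. Q_B = (1/0.032)·2.729·0.5146^(2/3)·√0.0078 = 4.837 m³/s.
Q_A = 40.81 m³/s vs Q_B = 4.837 m³/s, so channel A carries more.

channel A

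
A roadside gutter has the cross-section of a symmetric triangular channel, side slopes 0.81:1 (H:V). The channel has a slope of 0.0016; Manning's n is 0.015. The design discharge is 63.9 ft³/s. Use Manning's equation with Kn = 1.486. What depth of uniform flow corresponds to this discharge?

Manning's equation rearranged: A R^(2/3) = nQ / (1.486·√S) = 0.015 × 63.9 / (1.486 × √0.0016) = 16.13.
Try y = 5.17 ft: A R^(2/3) = 29.95 — high.
Try y = 3.15 ft: A R^(2/3) = 7.991 — low.
Try y = 4.1 ft: A R^(2/3) = 16.14 — ≈ 16.13.

y_n = 4.1 ft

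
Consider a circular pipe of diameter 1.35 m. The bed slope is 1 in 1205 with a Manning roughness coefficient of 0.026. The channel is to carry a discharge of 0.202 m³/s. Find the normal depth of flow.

y_n = 0.472 m

Manning's equation rearranged: A R^(2/3) = nQ / (1·√S) = 0.026 × 0.202 / (√0.0008299) = 0.1823.
Try y = 0.38 m: A R^(2/3) = 0.12 — too small.
Try y = 0.472 m: A R^(2/3) = 0.1821 — ≈ 0.1823.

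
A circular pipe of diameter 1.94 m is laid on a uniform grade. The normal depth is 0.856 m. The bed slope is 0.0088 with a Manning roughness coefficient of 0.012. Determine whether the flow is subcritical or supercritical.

For a circular section of diameter D = 1.94 m at depth y = 0.856 m, the central angle is θ = 2 arccos(1 − 2y/D) = 2.906 rad. Then A = (D²/8)(θ − sin θ) = 1.257 m² and P = Dθ/2 = 2.819 m.
Hydraulic radius R = A/P = 1.257/2.819 = 0.446 m.
V = (1/n) R^(2/3) √S = (1/0.012) × 0.446^(2/3) × √0.0088 = 4.564 m/s. Hydraulic depth D_h = A/T = 1.257/1.927 = 0.6526 m.
Froude number Fr = V/√(g·D_h) = 4.564/√(9.81×0.6526) = 1.8, which is greater than 1, so the flow is supercritical.

supercritical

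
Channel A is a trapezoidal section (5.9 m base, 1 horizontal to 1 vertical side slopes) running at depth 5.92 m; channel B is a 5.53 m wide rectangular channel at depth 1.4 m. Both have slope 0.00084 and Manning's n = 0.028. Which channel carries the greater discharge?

Channel A: With bottom width b = 5.9 m and side slope z = 1: A = (b + zy)y = (5.9 + 1×5.92)×5.92 = 69.97 m²; P = b + 2y√(1+z²) = 5.9 + 2×5.92×1.414 = 22.64 m. Hydraulic radius R = A/P = 69.97/22.64 = 3.09 m. Q_A = (1/0.028)·69.97·3.09^(2/3)·√0.00084 = 153.7 m³/s.
Channel B: Flow area A = b·y = 5.53 × 1.4 = 7.742 m². Wetted perimeter P = b + 2y = 5.53 + 2×1.4 = 8.33 m. Hydraulic radius R = A/P = 7.742/8.33 = 0.9294 m. Q_B = (1/0.028)·7.742·0.9294^(2/3)·√0.00084 = 7.632 m³/s.
Q_A = 153.7 m³/s vs Q_B = 7.632 m³/s, so channel A carries more.

channel A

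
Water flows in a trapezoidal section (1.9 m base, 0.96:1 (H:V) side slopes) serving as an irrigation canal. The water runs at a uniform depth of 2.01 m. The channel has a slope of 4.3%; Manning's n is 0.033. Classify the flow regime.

With bottom width b = 1.9 m and side slope z = 0.96: A = (b + zy)y = (1.9 + 0.96×2.01)×2.01 = 7.697 m²; P = b + 2y√(1+z²) = 1.9 + 2×2.01×1.386 = 7.473 m.
Hydraulic radius R = A/P = 7.697/7.473 = 1.03 m.
V = (1/n) R^(2/3) √S = (1/0.033) × 1.03^(2/3) × √0.043 = 6.409 m/s. Hydraulic depth D_h = A/T = 7.697/5.759 = 1.337 m.
Froude number Fr = V/√(g·D_h) = 6.409/√(9.81×1.337) = 1.77, which is greater than 1, so the flow is supercritical.

supercritical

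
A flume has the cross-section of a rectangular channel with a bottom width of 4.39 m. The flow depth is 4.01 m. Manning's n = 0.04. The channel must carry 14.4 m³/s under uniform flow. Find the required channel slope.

Flow area A = b·y = 4.39 × 4.01 = 17.6 m². Wetted perimeter P = b + 2y = 4.39 + 2×4.01 = 12.41 m.
Hydraulic radius R = A/P = 17.6/12.41 = 1.419 m.
From Manning's equation, S = [nQ / (1 A R^(2/3))]² = [0.04 × 14.4 / (1 × 17.6 × 1.419^(2/3))]² = 0.000672.

S = 0.000672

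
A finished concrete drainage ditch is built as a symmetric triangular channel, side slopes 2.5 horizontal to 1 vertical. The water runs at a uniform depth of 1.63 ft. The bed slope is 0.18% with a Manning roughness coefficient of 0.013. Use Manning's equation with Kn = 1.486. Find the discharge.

For a triangular section with side slope z = 2.5: A = zy² = 2.5×1.63² = 6.642 ft²; P = 2y√(1+z²) = 2×1.63×2.693 = 8.778 ft.
Hydraulic radius R = A/P = 6.642/8.778 = 0.7567 ft.
Manning's equation: Q = (1.486/n) A R^(2/3) S^(1/2) = (1.486/0.013) × 6.642 × 0.7567^(2/3) × 0.0018^(1/2) = 26.7 ft³/s.

Q = 26.7 ft³/s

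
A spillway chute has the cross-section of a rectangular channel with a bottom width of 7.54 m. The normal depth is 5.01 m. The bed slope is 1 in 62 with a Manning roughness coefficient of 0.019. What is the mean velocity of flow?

Flow area A = b·y = 7.54 × 5.01 = 37.78 m². Wetted perimeter P = b + 2y = 7.54 + 2×5.01 = 17.56 m.
Hydraulic radius R = A/P = 37.78/17.56 = 2.151 m.
From Manning's equation, V = (1/n) R^(2/3) S^(1/2) = (1/0.019) × 2.151^(2/3) × 0.01613^(1/2) = 11.1 m/s.

V = 11.1 m/s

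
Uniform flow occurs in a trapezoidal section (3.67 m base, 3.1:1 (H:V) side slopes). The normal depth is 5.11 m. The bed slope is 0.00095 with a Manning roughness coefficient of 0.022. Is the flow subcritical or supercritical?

subcritical

With bottom width b = 3.67 m and side slope z = 3.1: A = (b + zy)y = (3.67 + 3.1×5.11)×5.11 = 99.7 m²; P = b + 2y√(1+z²) = 3.67 + 2×5.11×3.257 = 36.96 m.
Hydraulic radius R = A/P = 99.7/36.96 = 2.698 m.
V = (1/n) R^(2/3) √S = (1/0.022) × 2.698^(2/3) × √0.00095 = 2.715 m/s. Hydraulic depth D_h = A/T = 99.7/35.35 = 2.82 m.
Froude number Fr = V/√(g·D_h) = 2.715/√(9.81×2.82) = 0.516, which is less than 1, so the flow is subcritical.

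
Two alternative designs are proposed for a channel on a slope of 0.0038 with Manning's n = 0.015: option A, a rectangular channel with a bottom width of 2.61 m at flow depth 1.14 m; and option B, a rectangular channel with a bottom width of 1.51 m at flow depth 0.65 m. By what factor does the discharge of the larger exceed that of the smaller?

4.39

Channel A: Flow area A = b·y = 2.61 × 1.14 = 2.975 m². Wetted perimeter P = b + 2y = 2.61 + 2×1.14 = 4.89 m. Hydraulic radius R = A/P = 2.975/4.89 = 0.6085 m. Q_A = (1/0.015)·2.975·0.6085^(2/3)·√0.0038 = 8.78 m³/s.
Channel B: Flow area A = b·y = 1.51 × 0.65 = 0.9815 m². Wetted perimeter P = b + 2y = 1.51 + 2×0.65 = 2.81 m. Hydraulic radius R = A/P = 0.9815/2.81 = 0.3493 m. Q_B = (1/0.015)·0.9815·0.3493^(2/3)·√0.0038 = 2.001 m³/s.
The larger discharge is 8.78 m³/s and the smaller is 2.001 m³/s; the ratio is 4.39.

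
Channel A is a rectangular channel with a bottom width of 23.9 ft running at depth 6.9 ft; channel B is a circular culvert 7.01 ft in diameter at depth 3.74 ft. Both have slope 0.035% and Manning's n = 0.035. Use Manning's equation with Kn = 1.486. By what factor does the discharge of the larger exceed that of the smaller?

Channel A: Flow area A = b·y = 23.9 × 6.9 = 164.9 ft². Wetted perimeter P = b + 2y = 23.9 + 2×6.9 = 37.7 ft. Hydraulic radius R = A/P = 164.9/37.7 = 4.374 ft. Q_A = (1.486/0.035)·164.9·4.374^(2/3)·√0.00035 = 350.4 ft³/s.
Channel B: For a circular section of diameter D = 7.01 ft at depth y = 3.74 ft, the central angle is θ = 2 arccos(1 − 2y/D) = 3.276 rad. Then A = (D²/8)(θ − sin θ) = 20.94 ft² and P = Dθ/2 = 11.48 ft. Hydraulic radius R = A/P = 20.94/11.48 = 1.824 ft. Q_B = (1.486/0.035)·20.94·1.824^(2/3)·√0.00035 = 24.83 ft³/s.
The larger discharge is 350.4 ft³/s and the smaller is 24.83 ft³/s; the ratio is 14.1.

14.1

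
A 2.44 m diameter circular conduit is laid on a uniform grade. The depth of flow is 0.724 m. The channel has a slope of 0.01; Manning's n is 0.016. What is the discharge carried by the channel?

For a circular section of diameter D = 2.44 m at depth y = 0.724 m, the central angle is θ = 2 arccos(1 − 2y/D) = 2.304 rad. Then A = (D²/8)(θ − sin θ) = 1.162 m² and P = Dθ/2 = 2.811 m.
Hydraulic radius R = A/P = 1.162/2.811 = 0.4133 m.
Manning's equation: Q = (1/n) A R^(2/3) S^(1/2) = (1/0.016) × 1.162 × 0.4133^(2/3) × 0.01^(1/2) = 4.03 m³/s.

Q = 4.03 m³/s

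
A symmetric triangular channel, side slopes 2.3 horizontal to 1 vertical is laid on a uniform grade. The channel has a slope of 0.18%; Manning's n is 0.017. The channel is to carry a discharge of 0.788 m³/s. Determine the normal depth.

y_n = 0.577 m

Manning's equation rearranged: A R^(2/3) = nQ / (1·√S) = 0.017 × 0.788 / (√0.0018) = 0.3157.
At y = 0.666 m: A R^(2/3) = 0.4626 — too large.
At y = 0.469 m: A R^(2/3) = 0.1816 — too small.
At y = 0.577 m: A R^(2/3) = 0.3156 — matches.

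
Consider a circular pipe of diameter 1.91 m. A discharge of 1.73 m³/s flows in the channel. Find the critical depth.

At critical depth, Q² T / (g A³) = 1, i.e. A³/T = Q²/g = 1.73²/9.81 = 0.3051.
At y = 0.7 m: A³/T = 0.4679 — too large.
At y = 0.627 m: A³/T = 0.3059 — matches.

y_c = 0.627 m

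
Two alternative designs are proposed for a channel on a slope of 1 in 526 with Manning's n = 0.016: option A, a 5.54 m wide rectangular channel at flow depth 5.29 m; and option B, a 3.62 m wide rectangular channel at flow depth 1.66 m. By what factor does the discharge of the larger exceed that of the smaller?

8

Channel A: Flow area A = b·y = 5.54 × 5.29 = 29.31 m². Wetted perimeter P = b + 2y = 5.54 + 2×5.29 = 16.12 m. Hydraulic radius R = A/P = 29.31/16.12 = 1.818 m. Q_A = (1/0.016)·29.31·1.818^(2/3)·√0.001901 = 119 m³/s.
Channel B: Flow area A = b·y = 3.62 × 1.66 = 6.009 m². Wetted perimeter P = b + 2y = 3.62 + 2×1.66 = 6.94 m. Hydraulic radius R = A/P = 6.009/6.94 = 0.8659 m. Q_B = (1/0.016)·6.009·0.8659^(2/3)·√0.001901 = 14.88 m³/s.
The larger discharge is 119 m³/s and the smaller is 14.88 m³/s; the ratio is 8.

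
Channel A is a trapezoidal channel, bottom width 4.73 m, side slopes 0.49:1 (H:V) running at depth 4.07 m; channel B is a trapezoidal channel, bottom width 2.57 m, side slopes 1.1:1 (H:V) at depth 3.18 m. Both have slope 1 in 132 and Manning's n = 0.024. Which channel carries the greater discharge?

Channel A: With bottom width b = 4.73 m and side slope z = 0.49: A = (b + zy)y = (4.73 + 0.49×4.07)×4.07 = 27.37 m²; P = b + 2y√(1+z²) = 4.73 + 2×4.07×1.114 = 13.79 m. Hydraulic radius R = A/P = 27.37/13.79 = 1.984 m. Q_A = (1/0.024)·27.37·1.984^(2/3)·√0.007576 = 156.7 m³/s.
Channel B: With bottom width b = 2.57 m and side slope z = 1.1: A = (b + zy)y = (2.57 + 1.1×3.18)×3.18 = 19.3 m²; P = b + 2y√(1+z²) = 2.57 + 2×3.18×1.487 = 12.02 m. Hydraulic radius R = A/P = 19.3/12.02 = 1.605 m. Q_B = (1/0.024)·19.3·1.605^(2/3)·√0.007576 = 95.92 m³/s.
Q_A = 156.7 m³/s vs Q_B = 95.92 m³/s, so channel A carries more.

channel A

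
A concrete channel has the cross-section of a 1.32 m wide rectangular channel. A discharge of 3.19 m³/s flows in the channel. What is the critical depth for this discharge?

For a rectangular channel, critical depth y_c = (q²/g)^(1/3) where q = Q/b = 3.19/1.32 = 2.417 m²/s.
So y_c = (2.417²/9.81)^(1/3) = 0.841 m.

y_c = 0.841 m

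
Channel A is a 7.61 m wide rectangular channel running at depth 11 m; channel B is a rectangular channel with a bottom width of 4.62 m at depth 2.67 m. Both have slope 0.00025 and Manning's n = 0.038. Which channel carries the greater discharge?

Channel A: Flow area A = b·y = 7.61 × 11 = 83.71 m². Wetted perimeter P = b + 2y = 7.61 + 2×11 = 29.61 m. Hydraulic radius R = A/P = 83.71/29.61 = 2.827 m. Q_A = (1/0.038)·83.71·2.827^(2/3)·√0.00025 = 69.64 m³/s.
Channel B: Flow area A = b·y = 4.62 × 2.67 = 12.34 m². Wetted perimeter P = b + 2y = 4.62 + 2×2.67 = 9.96 m. Hydraulic radius R = A/P = 12.34/9.96 = 1.238 m. Q_B = (1/0.038)·12.34·1.238^(2/3)·√0.00025 = 5.919 m³/s.
Q_A = 69.64 m³/s vs Q_B = 5.919 m³/s, so channel A carries more.

channel A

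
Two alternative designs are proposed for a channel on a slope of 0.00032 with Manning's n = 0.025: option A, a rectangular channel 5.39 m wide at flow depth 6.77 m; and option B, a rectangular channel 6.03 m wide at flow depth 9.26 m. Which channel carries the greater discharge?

channel B

Channel A: Flow area A = b·y = 5.39 × 6.77 = 36.49 m². Wetted perimeter P = b + 2y = 5.39 + 2×6.77 = 18.93 m. Hydraulic radius R = A/P = 36.49/18.93 = 1.928 m. Q_A = (1/0.025)·36.49·1.928^(2/3)·√0.00032 = 40.44 m³/s.
Channel B: Flow area A = b·y = 6.03 × 9.26 = 55.84 m². Wetted perimeter P = b + 2y = 6.03 + 2×9.26 = 24.55 m. Hydraulic radius R = A/P = 55.84/24.55 = 2.274 m. Q_B = (1/0.025)·55.84·2.274^(2/3)·√0.00032 = 69.1 m³/s.
Q_A = 40.44 m³/s vs Q_B = 69.1 m³/s, so channel B carries more.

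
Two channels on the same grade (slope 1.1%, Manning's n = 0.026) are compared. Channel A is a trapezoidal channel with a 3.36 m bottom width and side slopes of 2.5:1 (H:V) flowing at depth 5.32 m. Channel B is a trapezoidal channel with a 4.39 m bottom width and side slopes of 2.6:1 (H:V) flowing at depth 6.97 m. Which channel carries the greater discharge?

Channel A: With bottom width b = 3.36 m and side slope z = 2.5: A = (b + zy)y = (3.36 + 2.5×5.32)×5.32 = 88.63 m²; P = b + 2y√(1+z²) = 3.36 + 2×5.32×2.693 = 32.01 m. Hydraulic radius R = A/P = 88.63/32.01 = 2.769 m. Q_A = (1/0.026)·88.63·2.769^(2/3)·√0.011 = 705 m³/s.
Channel B: With bottom width b = 4.39 m and side slope z = 2.6: A = (b + zy)y = (4.39 + 2.6×6.97)×6.97 = 156.9 m²; P = b + 2y√(1+z²) = 4.39 + 2×6.97×2.786 = 43.22 m. Hydraulic radius R = A/P = 156.9/43.22 = 3.63 m. Q_B = (1/0.026)·156.9·3.63^(2/3)·√0.011 = 1495 m³/s.
Q_A = 705 m³/s vs Q_B = 1495 m³/s, so channel B carries more.

channel B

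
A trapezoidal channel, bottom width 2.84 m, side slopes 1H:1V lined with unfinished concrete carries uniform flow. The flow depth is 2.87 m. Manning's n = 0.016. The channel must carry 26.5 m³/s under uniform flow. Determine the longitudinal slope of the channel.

With bottom width b = 2.84 m and side slope z = 1: A = (b + zy)y = (2.84 + 1×2.87)×2.87 = 16.39 m²; P = b + 2y√(1+z²) = 2.84 + 2×2.87×1.414 = 10.96 m.
Hydraulic radius R = A/P = 16.39/10.96 = 1.496 m.
From Manning's equation, S = [nQ / (1 A R^(2/3))]² = [0.016 × 26.5 / (1 × 16.39 × 1.496^(2/3))]² = 0.000391.

S = 0.000391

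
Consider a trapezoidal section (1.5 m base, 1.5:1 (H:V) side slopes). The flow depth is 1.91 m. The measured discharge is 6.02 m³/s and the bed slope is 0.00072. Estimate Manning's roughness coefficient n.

n = 0.037

With bottom width b = 1.5 m and side slope z = 1.5: A = (b + zy)y = (1.5 + 1.5×1.91)×1.91 = 8.337 m²; P = b + 2y√(1+z²) = 1.5 + 2×1.91×1.803 = 8.387 m.
Hydraulic radius R = A/P = 8.337/8.387 = 0.9941 m.
Rearranging Manning's equation: n = (1/Q) A R^(2/3) S^(1/2) = (1/6.02) × 8.337 × 0.9941^(2/3) × √0.00072 = 0.037.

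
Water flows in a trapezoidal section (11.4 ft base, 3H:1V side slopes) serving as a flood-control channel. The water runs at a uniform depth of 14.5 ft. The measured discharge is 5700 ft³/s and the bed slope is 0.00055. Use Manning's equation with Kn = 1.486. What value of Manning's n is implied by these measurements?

With bottom width b = 11.4 ft and side slope z = 3: A = (b + zy)y = (11.4 + 3×14.5)×14.5 = 796 ft²; P = b + 2y√(1+z²) = 11.4 + 2×14.5×3.162 = 103.1 ft.
Hydraulic radius R = A/P = 796/103.1 = 7.721 ft.
Rearranging Manning's equation: n = (1.486/Q) A R^(2/3) S^(1/2) = (1.486/5700) × 796 × 7.721^(2/3) × √0.00055 = 0.019.

n = 0.019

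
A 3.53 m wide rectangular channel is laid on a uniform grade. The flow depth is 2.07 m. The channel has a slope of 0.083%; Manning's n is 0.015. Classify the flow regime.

subcritical

Flow area A = b·y = 3.53 × 2.07 = 7.307 m². Wetted perimeter P = b + 2y = 3.53 + 2×2.07 = 7.67 m.
Hydraulic radius R = A/P = 7.307/7.67 = 0.9527 m.
V = (1/n) R^(2/3) √S = (1/0.015) × 0.9527^(2/3) × √0.00083 = 1.86 m/s. Hydraulic depth D_h = A/T = 7.307/3.53 = 2.07 m.
Froude number Fr = V/√(g·D_h) = 1.86/√(9.81×2.07) = 0.413, which is less than 1, so the flow is subcritical.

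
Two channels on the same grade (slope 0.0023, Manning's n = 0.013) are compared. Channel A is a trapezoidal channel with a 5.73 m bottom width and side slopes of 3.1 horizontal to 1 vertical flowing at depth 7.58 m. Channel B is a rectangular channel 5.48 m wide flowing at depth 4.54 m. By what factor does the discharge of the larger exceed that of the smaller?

15.8

Channel A: With bottom width b = 5.73 m and side slope z = 3.1: A = (b + zy)y = (5.73 + 3.1×7.58)×7.58 = 221.5 m²; P = b + 2y√(1+z²) = 5.73 + 2×7.58×3.257 = 55.11 m. Hydraulic radius R = A/P = 221.5/55.11 = 4.02 m. Q_A = (1/0.013)·221.5·4.02^(2/3)·√0.0023 = 2066 m³/s.
Channel B: Flow area A = b·y = 5.48 × 4.54 = 24.88 m². Wetted perimeter P = b + 2y = 5.48 + 2×4.54 = 14.56 m. Hydraulic radius R = A/P = 24.88/14.56 = 1.709 m. Q_B = (1/0.013)·24.88·1.709^(2/3)·√0.0023 = 131.2 m³/s.
The larger discharge is 2066 m³/s and the smaller is 131.2 m³/s; the ratio is 15.8.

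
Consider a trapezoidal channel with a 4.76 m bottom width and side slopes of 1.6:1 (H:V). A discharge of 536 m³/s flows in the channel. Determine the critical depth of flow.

y_c = 6.13 m

At critical depth, Q² T / (g A³) = 1, i.e. A³/T = Q²/g = 536²/9.81 = 29290.
At y = 4.35 m: A³/T = 7094 — low.
At y = 6.13 m: A³/T = 29220 — matches.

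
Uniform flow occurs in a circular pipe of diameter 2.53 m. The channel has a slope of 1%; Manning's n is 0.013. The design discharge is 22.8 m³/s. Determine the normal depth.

Manning's equation rearranged: A R^(2/3) = nQ / (1·√S) = 0.013 × 22.8 / (√0.01) = 2.964.
At y = 1.41 m: A R^(2/3) = 2.216 — short.
At y = 1.95 m: A R^(2/3) = 3.483 — over.
At y = 1.71 m: A R^(2/3) = 2.959 — ≈ 2.964.

y_n = 1.71 m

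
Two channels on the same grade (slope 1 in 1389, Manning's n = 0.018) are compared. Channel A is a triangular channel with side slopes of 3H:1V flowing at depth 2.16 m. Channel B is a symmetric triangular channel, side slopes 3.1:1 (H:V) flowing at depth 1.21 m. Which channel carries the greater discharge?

Channel A: For a triangular section with side slope z = 3: A = zy² = 3×2.16² = 14 m²; P = 2y√(1+z²) = 2×2.16×3.162 = 13.66 m. Hydraulic radius R = A/P = 14/13.66 = 1.025 m. Q_A = (1/0.018)·14·1.025^(2/3)·√0.0007199 = 21.2 m³/s.
Channel B: For a triangular section with side slope z = 3.1: A = zy² = 3.1×1.21² = 4.539 m²; P = 2y√(1+z²) = 2×1.21×3.257 = 7.883 m. Hydraulic radius R = A/P = 4.539/7.883 = 0.5758 m. Q_B = (1/0.018)·4.539·0.5758^(2/3)·√0.0007199 = 4.683 m³/s.
Q_A = 21.2 m³/s vs Q_B = 4.683 m³/s, so channel A carries more.

channel A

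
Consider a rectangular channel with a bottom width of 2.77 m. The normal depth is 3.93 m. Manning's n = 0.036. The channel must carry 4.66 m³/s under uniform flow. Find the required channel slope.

S = 0.00023

Flow area A = b·y = 2.77 × 3.93 = 10.89 m². Wetted perimeter P = b + 2y = 2.77 + 2×3.93 = 10.63 m.
Hydraulic radius R = A/P = 10.89/10.63 = 1.024 m.
From Manning's equation, S = [nQ / (1 A R^(2/3))]² = [0.036 × 4.66 / (1 × 10.89 × 1.024^(2/3))]² = 0.00023.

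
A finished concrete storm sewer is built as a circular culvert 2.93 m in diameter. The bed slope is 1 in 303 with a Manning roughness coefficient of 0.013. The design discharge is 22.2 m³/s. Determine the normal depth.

y_n = 2.21 m

Manning's equation rearranged: A R^(2/3) = nQ / (1·√S) = 0.013 × 22.2 / (√0.0033) = 5.024.
At y = 1.8 m: A R^(2/3) = 3.815 — low.
At y = 2.39 m: A R^(2/3) = 5.455 — high.
At y = 2.21 m: A R^(2/3) = 5.029 — ≈ 5.024.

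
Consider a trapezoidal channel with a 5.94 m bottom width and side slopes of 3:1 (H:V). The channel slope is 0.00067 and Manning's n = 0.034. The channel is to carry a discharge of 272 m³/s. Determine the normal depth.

y_n = 6.32 m

Manning's equation rearranged: A R^(2/3) = nQ / (1·√S) = 0.034 × 272 / (√0.00067) = 357.3.
Trying y = 4.71 m: A R^(2/3) = 180.8 — too small.
Trying y = 7.74 m: A R^(2/3) = 579.3 — too large.
Trying y = 6.32 m: A R^(2/3) = 357.8 — matches.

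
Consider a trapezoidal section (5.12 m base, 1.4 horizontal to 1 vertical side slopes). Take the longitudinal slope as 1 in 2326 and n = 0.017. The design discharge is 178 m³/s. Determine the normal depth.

Manning's equation rearranged: A R^(2/3) = nQ / (1·√S) = 0.017 × 178 / (√0.0004299) = 145.9.
Try y = 4.76 m: A R^(2/3) = 106.3 — short.
Try y = 7.03 m: A R^(2/3) = 246.5 — over.
Try y = 5.53 m: A R^(2/3) = 146.1 — close enough.

y_n = 5.53 m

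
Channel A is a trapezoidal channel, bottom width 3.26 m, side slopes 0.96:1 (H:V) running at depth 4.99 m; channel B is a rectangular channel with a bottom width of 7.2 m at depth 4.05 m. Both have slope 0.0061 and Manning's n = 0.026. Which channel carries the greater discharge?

Channel A: With bottom width b = 3.26 m and side slope z = 0.96: A = (b + zy)y = (3.26 + 0.96×4.99)×4.99 = 40.17 m²; P = b + 2y√(1+z²) = 3.26 + 2×4.99×1.386 = 17.09 m. Hydraulic radius R = A/P = 40.17/17.09 = 2.35 m. Q_A = (1/0.026)·40.17·2.35^(2/3)·√0.0061 = 213.3 m³/s.
Channel B: Flow area A = b·y = 7.2 × 4.05 = 29.16 m². Wetted perimeter P = b + 2y = 7.2 + 2×4.05 = 15.3 m. Hydraulic radius R = A/P = 29.16/15.3 = 1.906 m. Q_B = (1/0.026)·29.16·1.906^(2/3)·√0.0061 = 134.7 m³/s.
Q_A = 213.3 m³/s vs Q_B = 134.7 m³/s, so channel A carries more.

channel A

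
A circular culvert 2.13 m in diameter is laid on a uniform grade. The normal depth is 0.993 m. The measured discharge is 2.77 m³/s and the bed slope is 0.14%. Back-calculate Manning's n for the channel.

For a circular section of diameter D = 2.13 m at depth y = 0.993 m, the central angle is θ = 2 arccos(1 − 2y/D) = 3.006 rad. Then A = (D²/8)(θ − sin θ) = 1.628 m² and P = Dθ/2 = 3.202 m.
Hydraulic radius R = A/P = 1.628/3.202 = 0.5086 m.
Rearranging Manning's equation: n = (1/Q) A R^(2/3) S^(1/2) = (1/2.77) × 1.628 × 0.5086^(2/3) × √0.0014 = 0.014.

n = 0.014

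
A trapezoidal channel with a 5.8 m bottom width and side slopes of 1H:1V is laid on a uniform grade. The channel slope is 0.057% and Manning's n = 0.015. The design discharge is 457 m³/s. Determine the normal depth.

Manning's equation rearranged: A R^(2/3) = nQ / (1·√S) = 0.015 × 457 / (√0.00057) = 287.1.
At y = 9.41 m: A R^(2/3) = 385.2 — high.
At y = 5.64 m: A R^(2/3) = 133.2 — low.
At y = 8.2 m: A R^(2/3) = 287.3 — close enough.

y_n = 8.2 m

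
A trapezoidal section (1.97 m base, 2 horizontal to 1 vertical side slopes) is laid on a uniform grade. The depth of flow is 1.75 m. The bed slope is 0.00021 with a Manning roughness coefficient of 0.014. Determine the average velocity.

V = 1.02 m/s

With bottom width b = 1.97 m and side slope z = 2: A = (b + zy)y = (1.97 + 2×1.75)×1.75 = 9.572 m²; P = b + 2y√(1+z²) = 1.97 + 2×1.75×2.236 = 9.796 m.
Hydraulic radius R = A/P = 9.572/9.796 = 0.9772 m.
From Manning's equation, V = (1/n) R^(2/3) S^(1/2) = (1/0.014) × 0.9772^(2/3) × 0.00021^(1/2) = 1.02 m/s.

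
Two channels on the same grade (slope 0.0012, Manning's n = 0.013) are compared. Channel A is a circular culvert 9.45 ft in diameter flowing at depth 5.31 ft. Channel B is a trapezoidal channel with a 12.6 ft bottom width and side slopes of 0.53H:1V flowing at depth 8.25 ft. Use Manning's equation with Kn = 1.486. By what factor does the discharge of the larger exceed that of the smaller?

Channel A: For a circular section of diameter D = 9.45 ft at depth y = 5.31 ft, the central angle is θ = 2 arccos(1 − 2y/D) = 3.39 rad. Then A = (D²/8)(θ − sin θ) = 40.58 ft² and P = Dθ/2 = 16.02 ft. Hydraulic radius R = A/P = 40.58/16.02 = 2.534 ft. Q_A = (1.486/0.013)·40.58·2.534^(2/3)·√0.0012 = 298.7 ft³/s.
Channel B: With bottom width b = 12.6 ft and side slope z = 0.53: A = (b + zy)y = (12.6 + 0.53×8.25)×8.25 = 140 ft²; P = b + 2y√(1+z²) = 12.6 + 2×8.25×1.132 = 31.27 ft. Hydraulic radius R = A/P = 140/31.27 = 4.477 ft. Q_B = (1.486/0.013)·140·4.477^(2/3)·√0.0012 = 1506 ft³/s.
The larger discharge is 1506 ft³/s and the smaller is 298.7 ft³/s; the ratio is 5.04.

5.04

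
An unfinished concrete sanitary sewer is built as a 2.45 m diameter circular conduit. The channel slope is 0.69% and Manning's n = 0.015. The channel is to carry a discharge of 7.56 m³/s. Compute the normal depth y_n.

y_n = 1.08 m

Manning's equation rearranged: A R^(2/3) = nQ / (1·√S) = 0.015 × 7.56 / (√0.0069) = 1.365.
Trying y = 0.865 m: A R^(2/3) = 0.9088 — short.
Trying y = 1.17 m: A R^(2/3) = 1.571 — over.
Trying y = 1.08 m: A R^(2/3) = 1.365 — close enough.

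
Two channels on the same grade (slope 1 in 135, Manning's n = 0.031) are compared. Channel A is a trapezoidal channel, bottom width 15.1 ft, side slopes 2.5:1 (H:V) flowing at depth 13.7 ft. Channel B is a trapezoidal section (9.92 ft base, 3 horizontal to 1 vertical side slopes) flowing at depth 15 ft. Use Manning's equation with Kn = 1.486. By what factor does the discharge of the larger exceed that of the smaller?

1.25

Channel A: With bottom width b = 15.1 ft and side slope z = 2.5: A = (b + zy)y = (15.1 + 2.5×13.7)×13.7 = 676.1 ft²; P = b + 2y√(1+z²) = 15.1 + 2×13.7×2.693 = 88.88 ft. Hydraulic radius R = A/P = 676.1/88.88 = 7.607 ft. Q_A = (1.486/0.031)·676.1·7.607^(2/3)·√0.007407 = 10790 ft³/s.
Channel B: With bottom width b = 9.92 ft and side slope z = 3: A = (b + zy)y = (9.92 + 3×15)×15 = 823.8 ft²; P = b + 2y√(1+z²) = 9.92 + 2×15×3.162 = 104.8 ft. Hydraulic radius R = A/P = 823.8/104.8 = 7.862 ft. Q_B = (1.486/0.031)·823.8·7.862^(2/3)·√0.007407 = 13440 ft³/s.
The larger discharge is 13440 ft³/s and the smaller is 10790 ft³/s; the ratio is 1.25.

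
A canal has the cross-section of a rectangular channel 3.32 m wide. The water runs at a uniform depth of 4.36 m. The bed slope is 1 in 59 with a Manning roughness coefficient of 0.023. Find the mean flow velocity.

V = 6.4 m/s

Flow area A = b·y = 3.32 × 4.36 = 14.48 m². Wetted perimeter P = b + 2y = 3.32 + 2×4.36 = 12.04 m.
Hydraulic radius R = A/P = 14.48/12.04 = 1.202 m.
From Manning's equation, V = (1/n) R^(2/3) S^(1/2) = (1/0.023) × 1.202^(2/3) × 0.01695^(1/2) = 6.4 m/s.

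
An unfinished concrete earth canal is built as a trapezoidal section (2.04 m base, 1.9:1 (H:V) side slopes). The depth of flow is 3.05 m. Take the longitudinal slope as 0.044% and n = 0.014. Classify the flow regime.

subcritical

With bottom width b = 2.04 m and side slope z = 1.9: A = (b + zy)y = (2.04 + 1.9×3.05)×3.05 = 23.9 m²; P = b + 2y√(1+z²) = 2.04 + 2×3.05×2.147 = 15.14 m.
Hydraulic radius R = A/P = 23.9/15.14 = 1.579 m.
V = (1/n) R^(2/3) √S = (1/0.014) × 1.579^(2/3) × √0.00044 = 2.031 m/s. Hydraulic depth D_h = A/T = 23.9/13.63 = 1.753 m.
Froude number Fr = V/√(g·D_h) = 2.031/√(9.81×1.753) = 0.49, which is less than 1, so the flow is subcritical.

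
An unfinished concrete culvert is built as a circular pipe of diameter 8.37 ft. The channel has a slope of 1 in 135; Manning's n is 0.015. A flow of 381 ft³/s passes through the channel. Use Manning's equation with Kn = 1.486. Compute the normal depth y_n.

y_n = 4.17 ft

Manning's equation rearranged: A R^(2/3) = nQ / (1.486·√S) = 0.015 × 381 / (1.486 × √0.007407) = 44.69.
At y = 5.14 ft: A R^(2/3) = 62.64 — too large.
At y = 2.94 ft: A R^(2/3) = 23.83 — too small.
At y = 4.17 ft: A R^(2/3) = 44.73 — matches.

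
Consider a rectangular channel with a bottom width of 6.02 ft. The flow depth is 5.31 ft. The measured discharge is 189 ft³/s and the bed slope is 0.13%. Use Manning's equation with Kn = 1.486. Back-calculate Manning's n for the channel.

n = 0.014

Flow area A = b·y = 6.02 × 5.31 = 31.97 ft². Wetted perimeter P = b + 2y = 6.02 + 2×5.31 = 16.64 ft.
Hydraulic radius R = A/P = 31.97/16.64 = 1.921 ft.
Rearranging Manning's equation: n = (1.486/Q) A R^(2/3) S^(1/2) = (1.486/189) × 31.97 × 1.921^(2/3) × √0.0013 = 0.014.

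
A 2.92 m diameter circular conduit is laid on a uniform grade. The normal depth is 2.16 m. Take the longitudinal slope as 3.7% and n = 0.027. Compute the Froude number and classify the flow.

For a circular section of diameter D = 2.92 m at depth y = 2.16 m, the central angle is θ = 2 arccos(1 − 2y/D) = 4.142 rad. Then A = (D²/8)(θ − sin θ) = 5.311 m² and P = Dθ/2 = 6.047 m.
Hydraulic radius R = A/P = 5.311/6.047 = 0.8783 m.
V = (1/n) R^(2/3) √S = (1/0.027) × 0.8783^(2/3) × √0.037 = 6.534 m/s. Hydraulic depth D_h = A/T = 5.311/2.562 = 2.073 m.
Froude number Fr = V/√(g·D_h) = 6.534/√(9.81×2.073) = 1.45, which is greater than 1, so the flow is supercritical.

supercritical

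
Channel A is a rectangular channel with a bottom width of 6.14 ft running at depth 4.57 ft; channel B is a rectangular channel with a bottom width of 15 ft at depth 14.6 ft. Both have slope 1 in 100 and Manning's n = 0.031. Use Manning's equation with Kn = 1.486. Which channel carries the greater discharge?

channel B

Channel A: Flow area A = b·y = 6.14 × 4.57 = 28.06 ft². Wetted perimeter P = b + 2y = 6.14 + 2×4.57 = 15.28 ft. Hydraulic radius R = A/P = 28.06/15.28 = 1.836 ft. Q_A = (1.486/0.031)·28.06·1.836^(2/3)·√0.01 = 201.7 ft³/s.
Channel B: Flow area A = b·y = 15 × 14.6 = 219 ft². Wetted perimeter P = b + 2y = 15 + 2×14.6 = 44.2 ft. Hydraulic radius R = A/P = 219/44.2 = 4.955 ft. Q_B = (1.486/0.031)·219·4.955^(2/3)·√0.01 = 3051 ft³/s.
Q_A = 201.7 ft³/s vs Q_B = 3051 ft³/s, so channel B carries more.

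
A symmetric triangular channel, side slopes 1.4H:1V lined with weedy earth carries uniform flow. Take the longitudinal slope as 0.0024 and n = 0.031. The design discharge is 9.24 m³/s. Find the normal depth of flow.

Manning's equation rearranged: A R^(2/3) = nQ / (1·√S) = 0.031 × 9.24 / (√0.0024) = 5.847.
At y = 1.74 m: A R^(2/3) = 3.367 — too small.
At y = 2.72 m: A R^(2/3) = 11.08 — too large.
At y = 2.14 m: A R^(2/3) = 5.846 — ≈ 5.847.

y_n = 2.14 m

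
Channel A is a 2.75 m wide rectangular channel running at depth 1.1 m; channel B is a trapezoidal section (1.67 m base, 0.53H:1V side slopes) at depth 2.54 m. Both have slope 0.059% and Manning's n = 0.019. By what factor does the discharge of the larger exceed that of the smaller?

3.59

Channel A: Flow area A = b·y = 2.75 × 1.1 = 3.025 m². Wetted perimeter P = b + 2y = 2.75 + 2×1.1 = 4.95 m. Hydraulic radius R = A/P = 3.025/4.95 = 0.6111 m. Q_A = (1/0.019)·3.025·0.6111^(2/3)·√0.00059 = 2.785 m³/s.
Channel B: With bottom width b = 1.67 m and side slope z = 0.53: A = (b + zy)y = (1.67 + 0.53×2.54)×2.54 = 7.661 m²; P = b + 2y√(1+z²) = 1.67 + 2×2.54×1.132 = 7.419 m. Hydraulic radius R = A/P = 7.661/7.419 = 1.033 m. Q_B = (1/0.019)·7.661·1.033^(2/3)·√0.00059 = 10.01 m³/s.
The larger discharge is 10.01 m³/s and the smaller is 2.785 m³/s; the ratio is 3.59.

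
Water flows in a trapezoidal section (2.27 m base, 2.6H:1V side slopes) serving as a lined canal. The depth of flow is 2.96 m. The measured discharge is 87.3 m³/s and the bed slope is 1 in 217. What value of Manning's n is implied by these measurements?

n = 0.031

With bottom width b = 2.27 m and side slope z = 2.6: A = (b + zy)y = (2.27 + 2.6×2.96)×2.96 = 29.5 m²; P = b + 2y√(1+z²) = 2.27 + 2×2.96×2.786 = 18.76 m.
Hydraulic radius R = A/P = 29.5/18.76 = 1.572 m.
Rearranging Manning's equation: n = (1/Q) A R^(2/3) S^(1/2) = (1/87.3) × 29.5 × 1.572^(2/3) × √0.004608 = 0.031.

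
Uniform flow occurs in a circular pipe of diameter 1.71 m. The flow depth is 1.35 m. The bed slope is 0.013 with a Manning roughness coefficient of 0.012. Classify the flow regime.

supercritical

For a circular section of diameter D = 1.71 m at depth y = 1.35 m, the central angle is θ = 2 arccos(1 − 2y/D) = 4.376 rad. Then A = (D²/8)(θ − sin θ) = 1.945 m² and P = Dθ/2 = 3.742 m.
Hydraulic radius R = A/P = 1.945/3.742 = 0.5197 m.
V = (1/n) R^(2/3) √S = (1/0.012) × 0.5197^(2/3) × √0.013 = 6.142 m/s. Hydraulic depth D_h = A/T = 1.945/1.394 = 1.395 m.
Froude number Fr = V/√(g·D_h) = 6.142/√(9.81×1.395) = 1.66, which is greater than 1, so the flow is supercritical.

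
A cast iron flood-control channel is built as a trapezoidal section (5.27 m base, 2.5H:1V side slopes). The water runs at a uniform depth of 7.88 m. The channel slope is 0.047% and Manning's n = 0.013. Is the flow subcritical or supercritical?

With bottom width b = 5.27 m and side slope z = 2.5: A = (b + zy)y = (5.27 + 2.5×7.88)×7.88 = 196.8 m²; P = b + 2y√(1+z²) = 5.27 + 2×7.88×2.693 = 47.71 m.
Hydraulic radius R = A/P = 196.8/47.71 = 4.125 m.
V = (1/n) R^(2/3) √S = (1/0.013) × 4.125^(2/3) × √0.00047 = 4.289 m/s. Hydraulic depth D_h = A/T = 196.8/44.67 = 4.405 m.
Froude number Fr = V/√(g·D_h) = 4.289/√(9.81×4.405) = 0.652, which is less than 1, so the flow is subcritical.

subcritical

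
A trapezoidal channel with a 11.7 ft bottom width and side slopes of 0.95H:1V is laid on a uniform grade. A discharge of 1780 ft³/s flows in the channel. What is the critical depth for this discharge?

y_c = 7.3 ft

At critical depth, Q² T / (g A³) = 1, i.e. A³/T = Q²/g = 1780²/32.2 = 98400.
At y = 5.8 ft: A³/T = 43770 — too small.
At y = 9.16 ft: A³/T = 224300 — too large.
At y = 7.3 ft: A³/T = 98450 — close enough.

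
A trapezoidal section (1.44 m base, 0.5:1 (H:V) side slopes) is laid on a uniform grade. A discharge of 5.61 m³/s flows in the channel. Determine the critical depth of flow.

At critical depth, Q² T / (g A³) = 1, i.e. A³/T = Q²/g = 5.61²/9.81 = 3.208.
Try y = 0.817 m: A³/T = 1.526 — low.
Try y = 1.14 m: A³/T = 4.663 — high.
Try y = 1.02 m: A³/T = 3.199 — close enough.

y_c = 1.02 m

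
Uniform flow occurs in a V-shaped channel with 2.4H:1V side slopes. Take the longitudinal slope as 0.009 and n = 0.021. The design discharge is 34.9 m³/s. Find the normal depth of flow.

Manning's equation rearranged: A R^(2/3) = nQ / (1·√S) = 0.021 × 34.9 / (√0.009) = 7.725.
Try y = 2.11 m: A R^(2/3) = 10.5 — too large.
Try y = 1.88 m: A R^(2/3) = 7.717 — close enough.

y_n = 1.88 m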